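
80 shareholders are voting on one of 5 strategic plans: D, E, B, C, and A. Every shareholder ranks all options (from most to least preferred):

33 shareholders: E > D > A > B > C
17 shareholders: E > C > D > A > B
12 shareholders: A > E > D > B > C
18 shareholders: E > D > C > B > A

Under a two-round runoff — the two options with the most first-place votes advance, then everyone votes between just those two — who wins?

E

Round 1 first-place votes: D 0, E 68, B 0, C 0, A 12.
E and A advance.
Runoff: E is preferred to A by 68 voters; A by 12.
E wins the runoff.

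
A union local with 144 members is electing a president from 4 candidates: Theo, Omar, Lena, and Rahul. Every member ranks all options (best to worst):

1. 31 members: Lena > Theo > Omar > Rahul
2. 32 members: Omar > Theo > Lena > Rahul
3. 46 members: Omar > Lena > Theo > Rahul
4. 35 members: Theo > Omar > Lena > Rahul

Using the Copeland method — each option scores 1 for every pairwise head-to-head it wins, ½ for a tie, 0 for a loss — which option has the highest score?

Theo: beats Rahul; loses to Omar and Lena → score 1.
Omar: beats Theo, Lena, and Rahul → score 3.
Lena: beats Theo and Rahul; loses to Omar → score 2.
Rahul: loses to Theo, Omar, and Lena → score 0.
Omar has the best pairwise record.

Omar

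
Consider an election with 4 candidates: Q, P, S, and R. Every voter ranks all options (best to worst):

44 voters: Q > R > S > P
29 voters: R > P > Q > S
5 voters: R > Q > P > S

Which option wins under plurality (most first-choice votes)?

First-place votes: Q 44, P 0, S 0, R 34.
Q has the most first-place votes.

Q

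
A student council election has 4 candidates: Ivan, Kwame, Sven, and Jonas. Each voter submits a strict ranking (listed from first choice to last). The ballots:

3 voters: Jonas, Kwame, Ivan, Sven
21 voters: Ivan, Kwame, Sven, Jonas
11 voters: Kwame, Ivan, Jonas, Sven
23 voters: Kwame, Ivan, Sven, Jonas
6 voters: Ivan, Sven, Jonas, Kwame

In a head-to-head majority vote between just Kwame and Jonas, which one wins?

Kwame

Voters preferring Kwame to Jonas: 55; preferring Jonas to Kwame: 9.
Kwame wins the head-to-head.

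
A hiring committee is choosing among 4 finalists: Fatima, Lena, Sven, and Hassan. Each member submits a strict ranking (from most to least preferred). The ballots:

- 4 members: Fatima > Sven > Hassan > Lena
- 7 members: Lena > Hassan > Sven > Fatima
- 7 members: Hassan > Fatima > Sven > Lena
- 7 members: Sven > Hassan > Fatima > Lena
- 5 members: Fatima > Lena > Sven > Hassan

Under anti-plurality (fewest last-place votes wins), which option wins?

Sven

Last-place votes: Fatima 7, Lena 18, Sven 0, Hassan 5.
Sven is ranked last by the fewest voters, so Sven wins.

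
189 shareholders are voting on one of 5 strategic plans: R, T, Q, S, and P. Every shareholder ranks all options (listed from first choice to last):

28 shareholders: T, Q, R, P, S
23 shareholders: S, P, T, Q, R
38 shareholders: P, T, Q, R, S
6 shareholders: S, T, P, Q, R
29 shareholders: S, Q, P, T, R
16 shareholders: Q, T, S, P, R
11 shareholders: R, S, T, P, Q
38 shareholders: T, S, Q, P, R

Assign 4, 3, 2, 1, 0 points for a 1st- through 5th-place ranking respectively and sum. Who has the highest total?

T

R: 28·2 + 23·0 + 38·1 + 6·0 + 29·0 + 16·0 + 11·4 + 38·0 = 138
T: 28·4 + 23·2 + 38·3 + 6·3 + 29·1 + 16·3 + 11·2 + 38·4 = 541
Q: 28·3 + 23·1 + 38·2 + 6·1 + 29·3 + 16·4 + 11·0 + 38·2 = 416
S: 28·0 + 23·4 + 38·0 + 6·4 + 29·4 + 16·2 + 11·3 + 38·3 = 411
P: 28·1 + 23·3 + 38·4 + 6·2 + 29·2 + 16·1 + 11·1 + 38·1 = 384
T has the highest Borda score (541).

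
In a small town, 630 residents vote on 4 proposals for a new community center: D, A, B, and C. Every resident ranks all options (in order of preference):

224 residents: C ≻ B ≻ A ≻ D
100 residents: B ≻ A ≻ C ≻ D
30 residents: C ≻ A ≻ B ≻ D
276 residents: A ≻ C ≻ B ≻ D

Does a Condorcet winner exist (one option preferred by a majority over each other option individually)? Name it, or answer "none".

Checking pairwise contests:
A beats D 630–0.
B beats A 324–306.
C beats B 530–100.
A beats C 376–254.
Every option loses at least one head-to-head, so there is no Condorcet winner.

none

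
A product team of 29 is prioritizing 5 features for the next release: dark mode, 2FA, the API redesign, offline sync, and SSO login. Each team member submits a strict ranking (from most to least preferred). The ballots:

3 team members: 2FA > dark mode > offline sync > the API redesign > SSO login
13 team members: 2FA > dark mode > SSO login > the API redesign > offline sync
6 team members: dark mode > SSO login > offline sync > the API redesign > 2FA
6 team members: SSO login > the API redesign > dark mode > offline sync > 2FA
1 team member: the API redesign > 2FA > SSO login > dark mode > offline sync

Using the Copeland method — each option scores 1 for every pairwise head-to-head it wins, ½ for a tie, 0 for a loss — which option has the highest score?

dark mode: beats the API redesign, offline sync, and SSO login; loses to 2FA → score 3.
2FA: beats dark mode, the API redesign, offline sync, and SSO login → score 4.
the API redesign: beats offline sync; loses to dark mode, 2FA, and SSO login → score 1.
offline sync: loses to dark mode, 2FA, the API redesign, and SSO login → score 0.
SSO login: beats the API redesign and offline sync; loses to dark mode and 2FA → score 2.
2FA has the best pairwise record.

2FA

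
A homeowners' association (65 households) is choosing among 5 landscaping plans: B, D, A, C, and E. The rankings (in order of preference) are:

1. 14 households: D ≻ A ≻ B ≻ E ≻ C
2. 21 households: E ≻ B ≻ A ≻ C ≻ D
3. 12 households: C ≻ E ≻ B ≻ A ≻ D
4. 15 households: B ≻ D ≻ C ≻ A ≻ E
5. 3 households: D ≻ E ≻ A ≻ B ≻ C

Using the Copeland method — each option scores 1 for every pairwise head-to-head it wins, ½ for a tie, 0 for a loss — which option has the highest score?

E

B: beats D, A, and C; loses to E → score 3.
D: loses to B, A, C, and E → score 0.
A: beats D and C; loses to B and E → score 2.
C: beats D; loses to B, A, and E → score 1.
E: beats B, D, A, and C → score 4.
E has the best pairwise record.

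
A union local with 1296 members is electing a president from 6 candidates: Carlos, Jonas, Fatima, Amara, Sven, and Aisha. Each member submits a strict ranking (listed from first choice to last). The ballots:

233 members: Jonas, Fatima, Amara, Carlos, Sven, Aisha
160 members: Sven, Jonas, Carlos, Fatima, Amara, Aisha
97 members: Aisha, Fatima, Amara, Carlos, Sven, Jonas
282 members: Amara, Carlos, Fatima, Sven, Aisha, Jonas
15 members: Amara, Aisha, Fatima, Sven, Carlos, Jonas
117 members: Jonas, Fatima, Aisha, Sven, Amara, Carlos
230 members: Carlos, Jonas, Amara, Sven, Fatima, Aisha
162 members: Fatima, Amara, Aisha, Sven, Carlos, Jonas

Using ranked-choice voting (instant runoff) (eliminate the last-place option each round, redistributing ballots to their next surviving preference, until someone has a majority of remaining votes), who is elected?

Round 1: Carlos 230, Jonas 350, Fatima 162, Amara 297, Sven 160, Aisha 97. Eliminate Aisha.
Round 2: Carlos 230, Jonas 350, Fatima 259, Amara 297, Sven 160. Eliminate Sven.
Round 3: Carlos 230, Jonas 510, Fatima 259, Amara 297. Eliminate Carlos.
Round 4: Jonas 740, Fatima 259, Amara 297. Jonas has a majority.

Jonas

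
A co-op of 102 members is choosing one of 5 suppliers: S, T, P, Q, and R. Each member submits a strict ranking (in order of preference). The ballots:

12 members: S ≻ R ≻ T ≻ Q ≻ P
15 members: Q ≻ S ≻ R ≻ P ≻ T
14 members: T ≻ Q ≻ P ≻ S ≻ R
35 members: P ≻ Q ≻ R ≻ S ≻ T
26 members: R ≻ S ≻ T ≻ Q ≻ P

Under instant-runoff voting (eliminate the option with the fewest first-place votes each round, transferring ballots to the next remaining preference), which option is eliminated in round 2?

Round 1: S 12, T 14, P 35, Q 15, R 26. Eliminate S.
Round 2: T 14, P 35, Q 15, R 38. Eliminate T.

T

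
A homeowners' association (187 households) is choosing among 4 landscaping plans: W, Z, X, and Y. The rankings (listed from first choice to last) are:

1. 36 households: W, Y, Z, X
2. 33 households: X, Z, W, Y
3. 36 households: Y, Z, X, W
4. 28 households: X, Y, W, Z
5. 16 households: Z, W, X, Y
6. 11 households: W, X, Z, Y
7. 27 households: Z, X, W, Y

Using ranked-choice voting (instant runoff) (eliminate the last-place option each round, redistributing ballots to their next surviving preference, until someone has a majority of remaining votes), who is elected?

Z

Round 1: W 47, Z 43, X 61, Y 36. Eliminate Y.
Round 2: W 47, Z 79, X 61. Eliminate W.
Round 3: Z 115, X 72. Z has a majority.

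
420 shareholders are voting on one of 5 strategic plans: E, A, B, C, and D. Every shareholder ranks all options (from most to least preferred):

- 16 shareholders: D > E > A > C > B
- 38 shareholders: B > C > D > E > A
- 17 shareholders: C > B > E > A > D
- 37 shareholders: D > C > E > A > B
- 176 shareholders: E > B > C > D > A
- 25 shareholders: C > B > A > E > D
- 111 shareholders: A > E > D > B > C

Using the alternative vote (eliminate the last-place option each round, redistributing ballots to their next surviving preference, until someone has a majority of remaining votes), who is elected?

Round 1: E 176, A 111, B 38, C 42, D 53. Eliminate B.
Round 2: E 176, A 111, C 80, D 53. Eliminate D.
Round 3: E 192, A 111, C 117. Eliminate A.
Round 4: E 303, C 117. E has a majority.

E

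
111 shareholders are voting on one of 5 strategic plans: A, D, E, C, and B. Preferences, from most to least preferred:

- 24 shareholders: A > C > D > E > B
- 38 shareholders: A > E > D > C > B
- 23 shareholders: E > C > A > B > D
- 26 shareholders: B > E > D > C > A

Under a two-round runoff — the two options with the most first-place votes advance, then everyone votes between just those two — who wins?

Round 1 first-place votes: A 62, D 0, E 23, C 0, B 26.
A and B advance.
Runoff: A is preferred to B by 85 voters; B by 26.
A wins the runoff.

A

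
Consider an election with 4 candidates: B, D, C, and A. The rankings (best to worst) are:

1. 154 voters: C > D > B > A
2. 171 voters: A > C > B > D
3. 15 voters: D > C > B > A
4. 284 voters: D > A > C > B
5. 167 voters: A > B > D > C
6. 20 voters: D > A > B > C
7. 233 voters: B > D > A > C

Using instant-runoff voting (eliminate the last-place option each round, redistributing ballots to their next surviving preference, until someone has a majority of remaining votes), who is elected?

D

Round 1: B 233, D 319, C 154, A 338. Eliminate C.
Round 2: B 233, D 473, A 338. Eliminate B.
Round 3: D 706, A 338. D has a majority.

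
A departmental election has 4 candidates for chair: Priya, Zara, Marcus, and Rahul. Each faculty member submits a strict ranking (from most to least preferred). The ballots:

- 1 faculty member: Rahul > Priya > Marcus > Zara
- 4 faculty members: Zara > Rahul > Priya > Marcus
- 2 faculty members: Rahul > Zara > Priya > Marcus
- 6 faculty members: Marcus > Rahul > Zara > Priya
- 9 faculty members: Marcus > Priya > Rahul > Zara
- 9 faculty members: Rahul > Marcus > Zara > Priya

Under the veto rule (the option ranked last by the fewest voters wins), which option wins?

Rahul

Last-place votes: Priya 15, Zara 10, Marcus 6, Rahul 0.
Rahul is ranked last by the fewest voters, so Rahul wins.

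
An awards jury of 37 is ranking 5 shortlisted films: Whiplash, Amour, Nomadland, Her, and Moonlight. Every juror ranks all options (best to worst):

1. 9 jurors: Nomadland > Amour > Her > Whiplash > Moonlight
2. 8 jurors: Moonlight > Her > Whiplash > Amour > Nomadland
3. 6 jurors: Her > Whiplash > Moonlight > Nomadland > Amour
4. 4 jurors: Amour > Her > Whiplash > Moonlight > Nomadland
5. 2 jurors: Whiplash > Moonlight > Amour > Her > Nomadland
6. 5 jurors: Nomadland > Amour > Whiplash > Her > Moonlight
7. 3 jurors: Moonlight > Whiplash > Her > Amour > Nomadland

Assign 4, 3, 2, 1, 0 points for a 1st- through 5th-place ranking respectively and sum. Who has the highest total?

Her

Whiplash: 9·1 + 8·2 + 6·3 + 4·2 + 2·4 + 5·2 + 3·3 = 78
Amour: 9·3 + 8·1 + 6·0 + 4·4 + 2·2 + 5·3 + 3·1 = 73
Nomadland: 9·4 + 8·0 + 6·1 + 4·0 + 2·0 + 5·4 + 3·0 = 62
Her: 9·2 + 8·3 + 6·4 + 4·3 + 2·1 + 5·1 + 3·2 = 91
Moonlight: 9·0 + 8·4 + 6·2 + 4·1 + 2·3 + 5·0 + 3·4 = 66
Her has the highest Borda score (91).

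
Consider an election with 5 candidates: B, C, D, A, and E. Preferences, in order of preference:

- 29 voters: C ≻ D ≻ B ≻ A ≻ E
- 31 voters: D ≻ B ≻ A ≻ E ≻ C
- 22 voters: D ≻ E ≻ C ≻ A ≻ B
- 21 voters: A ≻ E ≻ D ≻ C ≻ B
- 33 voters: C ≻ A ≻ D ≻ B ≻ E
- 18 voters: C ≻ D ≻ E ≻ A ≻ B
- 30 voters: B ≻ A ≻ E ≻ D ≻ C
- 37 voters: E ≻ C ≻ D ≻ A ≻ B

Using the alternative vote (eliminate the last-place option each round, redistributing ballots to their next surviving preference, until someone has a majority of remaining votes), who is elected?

E

Round 1: B 30, C 80, D 53, A 21, E 37. Eliminate A.
Round 2: B 30, C 80, D 53, E 58. Eliminate B.
Round 3: C 80, D 53, E 88. Eliminate D.
Round 4: C 80, E 141. E has a majority.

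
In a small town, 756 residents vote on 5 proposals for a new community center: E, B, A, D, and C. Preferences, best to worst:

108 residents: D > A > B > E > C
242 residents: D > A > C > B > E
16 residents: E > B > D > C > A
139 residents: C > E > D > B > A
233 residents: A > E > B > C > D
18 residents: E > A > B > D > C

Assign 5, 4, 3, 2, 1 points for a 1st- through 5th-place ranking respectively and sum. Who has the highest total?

A

E: 108·2 + 242·1 + 16·5 + 139·4 + 233·4 + 18·5 = 2116
B: 108·3 + 242·2 + 16·4 + 139·2 + 233·3 + 18·3 = 1903
A: 108·4 + 242·4 + 16·1 + 139·1 + 233·5 + 18·4 = 2792
D: 108·5 + 242·5 + 16·3 + 139·3 + 233·1 + 18·2 = 2484
C: 108·1 + 242·3 + 16·2 + 139·5 + 233·2 + 18·1 = 2045
A has the highest Borda score (2792).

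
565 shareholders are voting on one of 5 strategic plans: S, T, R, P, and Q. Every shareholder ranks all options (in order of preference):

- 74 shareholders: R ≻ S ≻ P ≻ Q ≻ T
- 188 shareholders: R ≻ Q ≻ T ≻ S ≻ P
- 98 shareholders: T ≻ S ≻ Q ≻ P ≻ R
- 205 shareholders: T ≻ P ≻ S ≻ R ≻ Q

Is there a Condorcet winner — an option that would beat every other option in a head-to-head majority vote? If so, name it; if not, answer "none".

T

T vs S: 491–74 for T.
T vs R: 303–262 for T.
T vs P: 491–74 for T.
T vs Q: 303–262 for T.
T beats every other option head-to-head.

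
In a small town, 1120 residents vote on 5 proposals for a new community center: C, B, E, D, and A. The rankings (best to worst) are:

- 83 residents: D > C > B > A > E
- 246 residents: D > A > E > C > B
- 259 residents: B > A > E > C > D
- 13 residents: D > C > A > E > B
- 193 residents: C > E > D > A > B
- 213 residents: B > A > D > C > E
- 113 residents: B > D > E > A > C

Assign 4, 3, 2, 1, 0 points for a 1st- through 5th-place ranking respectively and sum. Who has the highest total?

C: 83·3 + 246·1 + 259·1 + 13·3 + 193·4 + 213·1 + 113·0 = 1778
B: 83·2 + 246·0 + 259·4 + 13·0 + 193·0 + 213·4 + 113·4 = 2506
E: 83·0 + 246·2 + 259·2 + 13·1 + 193·3 + 213·0 + 113·2 = 1828
D: 83·4 + 246·4 + 259·0 + 13·4 + 193·2 + 213·2 + 113·3 = 2519
A: 83·1 + 246·3 + 259·3 + 13·2 + 193·1 + 213·3 + 113·1 = 2569
A has the highest Borda score (2569).

A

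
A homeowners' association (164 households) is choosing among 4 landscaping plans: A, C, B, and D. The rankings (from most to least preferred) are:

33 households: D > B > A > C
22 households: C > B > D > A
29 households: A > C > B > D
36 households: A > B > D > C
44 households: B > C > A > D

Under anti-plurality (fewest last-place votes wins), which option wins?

B

Last-place votes: A 22, C 69, B 0, D 73.
B is ranked last by the fewest voters, so B wins.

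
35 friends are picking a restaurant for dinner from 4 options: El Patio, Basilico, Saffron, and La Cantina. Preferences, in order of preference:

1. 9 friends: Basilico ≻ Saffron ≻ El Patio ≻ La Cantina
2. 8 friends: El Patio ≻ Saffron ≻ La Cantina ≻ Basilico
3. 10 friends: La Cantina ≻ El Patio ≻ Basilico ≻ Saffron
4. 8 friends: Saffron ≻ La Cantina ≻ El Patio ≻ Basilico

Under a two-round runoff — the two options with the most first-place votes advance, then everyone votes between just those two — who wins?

Round 1 first-place votes: El Patio 8, Basilico 9, Saffron 8, La Cantina 10.
La Cantina and Basilico advance.
Runoff: La Cantina is preferred to Basilico by 26 voters; Basilico by 9.
La Cantina wins the runoff.

La Cantina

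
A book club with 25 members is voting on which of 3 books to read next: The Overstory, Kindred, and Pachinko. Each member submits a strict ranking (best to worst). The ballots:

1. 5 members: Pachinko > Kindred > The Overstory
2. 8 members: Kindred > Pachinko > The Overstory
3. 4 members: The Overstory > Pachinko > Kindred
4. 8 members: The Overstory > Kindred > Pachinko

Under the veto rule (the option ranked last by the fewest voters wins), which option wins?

Kindred

Last-place votes: The Overstory 13, Kindred 4, Pachinko 8.
Kindred is ranked last by the fewest voters, so Kindred wins.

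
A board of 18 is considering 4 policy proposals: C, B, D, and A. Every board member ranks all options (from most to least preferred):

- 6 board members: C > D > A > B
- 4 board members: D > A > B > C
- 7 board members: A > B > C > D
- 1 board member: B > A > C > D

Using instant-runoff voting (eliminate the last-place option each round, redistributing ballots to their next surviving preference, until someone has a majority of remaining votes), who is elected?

Round 1: C 6, B 1, D 4, A 7. Eliminate B.
Round 2: C 6, D 4, A 8. Eliminate D.
Round 3: C 6, A 12. A has a majority.

A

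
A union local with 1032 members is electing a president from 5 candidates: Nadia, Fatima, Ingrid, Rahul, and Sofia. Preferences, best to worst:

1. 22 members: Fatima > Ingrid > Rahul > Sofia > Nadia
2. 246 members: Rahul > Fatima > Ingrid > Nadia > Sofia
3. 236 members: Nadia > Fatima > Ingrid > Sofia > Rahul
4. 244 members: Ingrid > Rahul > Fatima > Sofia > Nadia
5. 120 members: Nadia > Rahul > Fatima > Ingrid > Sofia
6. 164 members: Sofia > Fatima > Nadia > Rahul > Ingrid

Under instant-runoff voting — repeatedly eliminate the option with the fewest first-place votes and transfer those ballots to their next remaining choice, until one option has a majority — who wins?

Round 1: Nadia 356, Fatima 22, Ingrid 244, Rahul 246, Sofia 164. Eliminate Fatima.
Round 2: Nadia 356, Ingrid 266, Rahul 246, Sofia 164. Eliminate Sofia.
Round 3: Nadia 520, Ingrid 266, Rahul 246. Nadia has a majority.

Nadia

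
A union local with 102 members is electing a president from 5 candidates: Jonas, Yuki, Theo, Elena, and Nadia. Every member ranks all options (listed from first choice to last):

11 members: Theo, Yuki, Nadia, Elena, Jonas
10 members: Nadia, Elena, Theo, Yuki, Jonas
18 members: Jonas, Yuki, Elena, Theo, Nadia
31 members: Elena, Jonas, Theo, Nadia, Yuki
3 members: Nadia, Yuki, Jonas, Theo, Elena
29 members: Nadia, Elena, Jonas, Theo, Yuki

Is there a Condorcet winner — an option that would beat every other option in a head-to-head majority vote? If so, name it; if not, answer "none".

none

Checking pairwise contests:
Elena beats Jonas 81–21.
Jonas beats Yuki 78–24.
Jonas beats Theo 81–21.
Nadia beats Elena 53–49.
Theo beats Nadia 60–42.
Every option loses at least one head-to-head, so there is no Condorcet winner.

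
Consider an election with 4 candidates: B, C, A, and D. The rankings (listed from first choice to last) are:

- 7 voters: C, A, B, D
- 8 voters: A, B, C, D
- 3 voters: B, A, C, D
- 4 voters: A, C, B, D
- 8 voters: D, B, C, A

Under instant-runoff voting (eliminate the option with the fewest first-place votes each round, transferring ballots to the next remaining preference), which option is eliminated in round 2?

C

Round 1: B 3, C 7, A 12, D 8. Eliminate B.
Round 2: C 7, A 15, D 8. Eliminate C.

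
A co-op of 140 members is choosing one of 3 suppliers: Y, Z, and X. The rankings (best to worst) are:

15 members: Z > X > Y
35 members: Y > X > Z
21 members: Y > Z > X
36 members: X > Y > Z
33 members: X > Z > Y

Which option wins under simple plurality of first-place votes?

X

First-place votes: Y 56, Z 15, X 69.
X has the most first-place votes.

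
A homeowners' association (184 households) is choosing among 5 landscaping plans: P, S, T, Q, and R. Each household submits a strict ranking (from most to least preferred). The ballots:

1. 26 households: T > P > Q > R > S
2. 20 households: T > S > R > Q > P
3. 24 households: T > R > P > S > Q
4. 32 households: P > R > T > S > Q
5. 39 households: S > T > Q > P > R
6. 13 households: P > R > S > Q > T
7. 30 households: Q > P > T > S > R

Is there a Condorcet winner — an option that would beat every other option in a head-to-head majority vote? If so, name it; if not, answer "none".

T

T vs P: 109–75 for T.
T vs S: 132–52 for T.
T vs Q: 141–43 for T.
T vs R: 139–45 for T.
T beats every other option head-to-head.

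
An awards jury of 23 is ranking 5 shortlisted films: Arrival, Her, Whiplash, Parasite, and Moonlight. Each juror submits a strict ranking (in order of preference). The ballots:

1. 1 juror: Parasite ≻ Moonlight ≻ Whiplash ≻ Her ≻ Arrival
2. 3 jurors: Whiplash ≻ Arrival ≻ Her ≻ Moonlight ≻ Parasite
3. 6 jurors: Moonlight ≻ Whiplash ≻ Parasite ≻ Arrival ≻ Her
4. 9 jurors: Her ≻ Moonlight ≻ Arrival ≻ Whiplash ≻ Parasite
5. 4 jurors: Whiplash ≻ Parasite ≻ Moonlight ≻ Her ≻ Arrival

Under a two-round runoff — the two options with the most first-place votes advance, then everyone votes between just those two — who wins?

Whiplash

Round 1 first-place votes: Arrival 0, Her 9, Whiplash 7, Parasite 1, Moonlight 6.
Her and Whiplash advance.
Runoff: Her is preferred to Whiplash by 9 voters; Whiplash by 14.
Whiplash wins the runoff.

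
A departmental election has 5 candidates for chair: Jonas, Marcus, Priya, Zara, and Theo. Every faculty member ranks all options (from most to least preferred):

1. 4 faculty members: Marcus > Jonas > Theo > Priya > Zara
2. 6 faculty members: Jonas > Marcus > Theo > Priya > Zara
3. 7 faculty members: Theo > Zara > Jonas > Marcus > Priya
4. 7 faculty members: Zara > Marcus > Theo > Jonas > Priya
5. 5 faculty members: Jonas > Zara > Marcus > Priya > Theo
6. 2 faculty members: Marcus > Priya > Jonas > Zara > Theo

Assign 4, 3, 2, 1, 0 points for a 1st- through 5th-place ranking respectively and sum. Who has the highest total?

Jonas: 4·3 + 6·4 + 7·2 + 7·1 + 5·4 + 2·2 = 81
Marcus: 4·4 + 6·3 + 7·1 + 7·3 + 5·2 + 2·4 = 80
Priya: 4·1 + 6·1 + 7·0 + 7·0 + 5·1 + 2·3 = 21
Zara: 4·0 + 6·0 + 7·3 + 7·4 + 5·3 + 2·1 = 66
Theo: 4·2 + 6·2 + 7·4 + 7·2 + 5·0 + 2·0 = 62
Jonas has the highest Borda score (81).

Jonas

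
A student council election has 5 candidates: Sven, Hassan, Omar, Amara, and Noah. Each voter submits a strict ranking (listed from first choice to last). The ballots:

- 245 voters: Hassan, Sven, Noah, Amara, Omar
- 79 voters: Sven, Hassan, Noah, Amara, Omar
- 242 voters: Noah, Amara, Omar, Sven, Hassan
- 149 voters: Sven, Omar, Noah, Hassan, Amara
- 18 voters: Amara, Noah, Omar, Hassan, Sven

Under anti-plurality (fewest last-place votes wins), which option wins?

Noah

Last-place votes: Sven 18, Hassan 242, Omar 324, Amara 149, Noah 0.
Noah is ranked last by the fewest voters, so Noah wins.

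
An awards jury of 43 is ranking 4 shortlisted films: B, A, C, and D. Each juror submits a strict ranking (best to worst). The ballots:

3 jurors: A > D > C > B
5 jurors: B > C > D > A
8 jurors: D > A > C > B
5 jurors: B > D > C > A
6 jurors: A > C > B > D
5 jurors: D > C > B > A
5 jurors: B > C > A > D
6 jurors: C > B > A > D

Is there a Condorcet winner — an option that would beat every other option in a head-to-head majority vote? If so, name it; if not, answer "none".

C vs B: 28–15 for C.
C vs A: 26–17 for C.
C vs D: 22–21 for C.
C beats every other option head-to-head.

C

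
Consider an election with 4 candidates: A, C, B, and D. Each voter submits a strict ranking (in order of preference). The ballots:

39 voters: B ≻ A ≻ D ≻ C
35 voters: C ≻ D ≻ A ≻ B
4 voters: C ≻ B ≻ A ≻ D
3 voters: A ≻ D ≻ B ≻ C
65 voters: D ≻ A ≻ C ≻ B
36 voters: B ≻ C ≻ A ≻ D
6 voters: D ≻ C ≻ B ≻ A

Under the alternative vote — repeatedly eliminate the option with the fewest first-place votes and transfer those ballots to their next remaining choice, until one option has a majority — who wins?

Round 1: A 3, C 39, B 75, D 71. Eliminate A.
Round 2: C 39, B 75, D 74. Eliminate C.
Round 3: B 79, D 109. D has a majority.

D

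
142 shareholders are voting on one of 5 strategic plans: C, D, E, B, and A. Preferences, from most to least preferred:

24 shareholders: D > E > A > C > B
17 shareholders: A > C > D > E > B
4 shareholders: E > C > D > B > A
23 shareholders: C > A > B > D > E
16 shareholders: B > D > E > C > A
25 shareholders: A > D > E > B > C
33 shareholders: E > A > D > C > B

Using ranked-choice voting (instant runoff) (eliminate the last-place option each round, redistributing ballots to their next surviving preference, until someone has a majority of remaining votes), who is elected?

A

Round 1: C 23, D 24, E 37, B 16, A 42. Eliminate B.
Round 2: C 23, D 40, E 37, A 42. Eliminate C.
Round 3: D 40, E 37, A 65. Eliminate E.
Round 4: D 44, A 98. A has a majority.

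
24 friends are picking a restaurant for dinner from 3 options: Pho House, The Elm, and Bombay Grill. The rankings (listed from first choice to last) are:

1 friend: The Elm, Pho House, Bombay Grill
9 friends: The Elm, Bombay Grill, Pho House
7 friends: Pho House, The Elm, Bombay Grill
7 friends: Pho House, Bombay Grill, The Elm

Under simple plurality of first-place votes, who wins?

Pho House

First-place votes: Pho House 14, The Elm 10, Bombay Grill 0.
Pho House has the most first-place votes.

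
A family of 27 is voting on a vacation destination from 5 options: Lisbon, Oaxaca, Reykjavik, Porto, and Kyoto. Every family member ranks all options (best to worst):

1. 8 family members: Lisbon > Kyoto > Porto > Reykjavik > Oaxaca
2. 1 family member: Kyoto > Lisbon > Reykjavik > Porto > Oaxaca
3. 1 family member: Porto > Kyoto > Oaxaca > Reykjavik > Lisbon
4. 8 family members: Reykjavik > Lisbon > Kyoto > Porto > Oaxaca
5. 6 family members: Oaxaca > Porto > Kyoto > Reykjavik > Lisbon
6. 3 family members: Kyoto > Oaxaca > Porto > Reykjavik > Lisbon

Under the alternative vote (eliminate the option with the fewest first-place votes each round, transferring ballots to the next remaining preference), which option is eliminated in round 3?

Round 1: Lisbon 8, Oaxaca 6, Reykjavik 8, Porto 1, Kyoto 4. Eliminate Porto.
Round 2: Lisbon 8, Oaxaca 6, Reykjavik 8, Kyoto 5. Eliminate Kyoto.
Round 3: Lisbon 9, Oaxaca 10, Reykjavik 8. Eliminate Reykjavik.

Reykjavik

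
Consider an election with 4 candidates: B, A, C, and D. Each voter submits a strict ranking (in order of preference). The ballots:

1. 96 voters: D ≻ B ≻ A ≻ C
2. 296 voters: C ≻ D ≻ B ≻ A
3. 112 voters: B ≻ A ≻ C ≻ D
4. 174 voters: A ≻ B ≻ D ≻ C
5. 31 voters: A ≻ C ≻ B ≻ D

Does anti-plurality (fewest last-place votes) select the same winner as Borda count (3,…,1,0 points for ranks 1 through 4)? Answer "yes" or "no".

yes

Anti-plurality — last-place votes: B 0, A 296, C 270, D 143. Winner: B.
Borda — scores: B 1203, A 935, C 1062, D 1054. Winner: B.
The two methods agree.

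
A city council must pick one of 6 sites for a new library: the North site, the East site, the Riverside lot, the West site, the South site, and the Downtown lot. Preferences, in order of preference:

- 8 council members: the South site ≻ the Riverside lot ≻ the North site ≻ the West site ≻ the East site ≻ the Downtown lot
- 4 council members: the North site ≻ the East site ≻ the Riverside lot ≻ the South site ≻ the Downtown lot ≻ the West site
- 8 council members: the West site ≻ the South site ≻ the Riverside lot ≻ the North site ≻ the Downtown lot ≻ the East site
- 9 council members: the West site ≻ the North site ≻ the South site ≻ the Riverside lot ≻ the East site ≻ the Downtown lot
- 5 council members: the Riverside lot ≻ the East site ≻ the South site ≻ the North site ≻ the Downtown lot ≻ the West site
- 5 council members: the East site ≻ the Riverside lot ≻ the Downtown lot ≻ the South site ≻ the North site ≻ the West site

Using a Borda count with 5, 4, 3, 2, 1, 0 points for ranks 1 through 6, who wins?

the North site: 8·3 + 4·5 + 8·2 + 9·4 + 5·2 + 5·1 = 111
the East site: 8·1 + 4·4 + 8·0 + 9·1 + 5·4 + 5·5 = 78
the Riverside lot: 8·4 + 4·3 + 8·3 + 9·2 + 5·5 + 5·4 = 131
the West site: 8·2 + 4·0 + 8·5 + 9·5 + 5·0 + 5·0 = 101
the South site: 8·5 + 4·2 + 8·4 + 9·3 + 5·3 + 5·2 = 132
the Downtown lot: 8·0 + 4·1 + 8·1 + 9·0 + 5·1 + 5·3 = 32
the South site has the highest Borda score (132).

the South site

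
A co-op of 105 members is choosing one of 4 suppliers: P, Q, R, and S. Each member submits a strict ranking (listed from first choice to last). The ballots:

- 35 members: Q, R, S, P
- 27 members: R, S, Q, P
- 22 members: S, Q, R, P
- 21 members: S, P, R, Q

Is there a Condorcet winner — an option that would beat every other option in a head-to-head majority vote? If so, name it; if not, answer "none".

Checking pairwise contests:
Q beats P 84–21.
S beats Q 70–35.
Q beats R 57–48.
R beats S 62–43.
Every option loses at least one head-to-head, so there is no Condorcet winner.

none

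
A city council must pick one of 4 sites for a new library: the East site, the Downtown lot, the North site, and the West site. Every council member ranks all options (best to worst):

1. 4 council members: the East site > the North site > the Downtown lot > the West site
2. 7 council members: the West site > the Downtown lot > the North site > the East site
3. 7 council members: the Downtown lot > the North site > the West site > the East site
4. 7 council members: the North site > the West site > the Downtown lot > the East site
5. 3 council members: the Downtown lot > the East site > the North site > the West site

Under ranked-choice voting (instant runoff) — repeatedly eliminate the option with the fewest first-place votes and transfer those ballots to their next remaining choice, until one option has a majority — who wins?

Round 1: the East site 4, the Downtown lot 10, the North site 7, the West site 7. Eliminate the East site.
Round 2: the Downtown lot 10, the North site 11, the West site 7. Eliminate the West site.
Round 3: the Downtown lot 17, the North site 11. The Downtown lot has a majority.

the Downtown lot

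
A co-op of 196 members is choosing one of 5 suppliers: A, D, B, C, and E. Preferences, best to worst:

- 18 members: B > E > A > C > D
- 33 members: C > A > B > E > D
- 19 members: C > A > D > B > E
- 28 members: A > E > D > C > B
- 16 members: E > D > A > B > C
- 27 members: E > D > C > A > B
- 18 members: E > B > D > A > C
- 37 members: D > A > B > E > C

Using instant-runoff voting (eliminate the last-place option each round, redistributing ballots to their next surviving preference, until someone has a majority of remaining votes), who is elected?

Round 1: A 28, D 37, B 18, C 52, E 61. Eliminate B.
Round 2: A 28, D 37, C 52, E 79. Eliminate A.
Round 3: D 37, C 52, E 107. E has a majority.

E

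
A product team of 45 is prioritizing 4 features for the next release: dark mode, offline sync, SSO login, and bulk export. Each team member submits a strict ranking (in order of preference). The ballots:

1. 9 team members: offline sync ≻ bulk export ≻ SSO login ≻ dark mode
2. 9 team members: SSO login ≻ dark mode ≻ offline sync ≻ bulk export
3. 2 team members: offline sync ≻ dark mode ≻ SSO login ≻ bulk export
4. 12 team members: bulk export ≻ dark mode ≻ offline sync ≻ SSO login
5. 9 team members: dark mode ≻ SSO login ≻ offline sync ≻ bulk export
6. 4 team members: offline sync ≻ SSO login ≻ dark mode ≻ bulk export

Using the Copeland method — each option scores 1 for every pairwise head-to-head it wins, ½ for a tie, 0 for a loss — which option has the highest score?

dark mode

dark mode: beats offline sync, SSO login, and bulk export → score 3.
offline sync: beats SSO login and bulk export; loses to dark mode → score 2.
SSO login: beats bulk export; loses to dark mode and offline sync → score 1.
bulk export: loses to dark mode, offline sync, and SSO login → score 0.
dark mode has the best pairwise record.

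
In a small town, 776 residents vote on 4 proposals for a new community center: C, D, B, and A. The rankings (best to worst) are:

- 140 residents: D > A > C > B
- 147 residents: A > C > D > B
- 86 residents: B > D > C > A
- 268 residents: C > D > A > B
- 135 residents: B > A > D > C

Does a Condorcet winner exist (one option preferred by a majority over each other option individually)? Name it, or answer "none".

none

Checking pairwise contests:
A beats C 422–354.
C beats D 415–361.
C beats B 555–221.
D beats A 494–282.
Every option loses at least one head-to-head, so there is no Condorcet winner.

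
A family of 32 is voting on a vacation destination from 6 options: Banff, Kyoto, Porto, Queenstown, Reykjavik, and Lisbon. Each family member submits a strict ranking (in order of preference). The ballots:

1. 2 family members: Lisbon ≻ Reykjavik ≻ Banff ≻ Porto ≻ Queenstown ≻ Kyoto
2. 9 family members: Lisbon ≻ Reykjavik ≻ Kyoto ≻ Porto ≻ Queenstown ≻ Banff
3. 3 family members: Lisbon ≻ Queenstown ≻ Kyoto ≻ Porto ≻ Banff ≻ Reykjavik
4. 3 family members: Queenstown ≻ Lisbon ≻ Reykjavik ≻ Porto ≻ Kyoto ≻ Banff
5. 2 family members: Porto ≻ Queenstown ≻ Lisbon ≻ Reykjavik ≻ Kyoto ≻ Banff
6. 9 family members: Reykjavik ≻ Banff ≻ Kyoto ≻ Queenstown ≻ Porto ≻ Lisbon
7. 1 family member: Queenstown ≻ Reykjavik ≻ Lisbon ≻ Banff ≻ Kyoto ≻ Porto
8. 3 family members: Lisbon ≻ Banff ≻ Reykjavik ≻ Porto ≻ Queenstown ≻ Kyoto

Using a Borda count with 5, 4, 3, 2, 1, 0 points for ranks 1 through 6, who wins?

Banff: 2·3 + 9·0 + 3·1 + 3·0 + 2·0 + 9·4 + 1·2 + 3·4 = 59
Kyoto: 2·0 + 9·3 + 3·3 + 3·1 + 2·1 + 9·3 + 1·1 + 3·0 = 69
Porto: 2·2 + 9·2 + 3·2 + 3·2 + 2·5 + 9·1 + 1·0 + 3·2 = 59
Queenstown: 2·1 + 9·1 + 3·4 + 3·5 + 2·4 + 9·2 + 1·5 + 3·1 = 72
Reykjavik: 2·4 + 9·4 + 3·0 + 3·3 + 2·2 + 9·5 + 1·4 + 3·3 = 115
Lisbon: 2·5 + 9·5 + 3·5 + 3·4 + 2·3 + 9·0 + 1·3 + 3·5 = 106
Reykjavik has the highest Borda score (115).

Reykjavik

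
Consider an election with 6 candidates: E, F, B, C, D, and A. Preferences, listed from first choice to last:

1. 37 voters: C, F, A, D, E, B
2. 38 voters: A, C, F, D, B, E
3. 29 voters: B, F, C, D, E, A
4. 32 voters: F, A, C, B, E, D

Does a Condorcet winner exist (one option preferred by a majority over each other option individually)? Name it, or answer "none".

none

Checking pairwise contests:
F beats E 136–0.
C beats F 75–61.
F beats B 107–29.
A beats C 70–66.
F beats D 136–0.
F beats A 98–38.
Every option loses at least one head-to-head, so there is no Condorcet winner.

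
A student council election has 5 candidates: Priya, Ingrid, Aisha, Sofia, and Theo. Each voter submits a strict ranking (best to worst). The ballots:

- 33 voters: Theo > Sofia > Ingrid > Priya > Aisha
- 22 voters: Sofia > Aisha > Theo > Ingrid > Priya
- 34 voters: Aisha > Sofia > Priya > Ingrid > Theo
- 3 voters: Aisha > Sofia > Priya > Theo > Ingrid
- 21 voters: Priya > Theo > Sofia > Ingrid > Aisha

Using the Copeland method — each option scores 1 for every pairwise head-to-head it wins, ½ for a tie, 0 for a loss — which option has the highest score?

Priya: beats Ingrid and Theo; loses to Aisha and Sofia → score 2.
Ingrid: loses to Priya, Aisha, Sofia, and Theo → score 0.
Aisha: beats Priya, Ingrid, and Theo; loses to Sofia → score 3.
Sofia: beats Priya, Ingrid, Aisha, and Theo → score 4.
Theo: beats Ingrid; loses to Priya, Aisha, and Sofia → score 1.
Sofia has the best pairwise record.

Sofia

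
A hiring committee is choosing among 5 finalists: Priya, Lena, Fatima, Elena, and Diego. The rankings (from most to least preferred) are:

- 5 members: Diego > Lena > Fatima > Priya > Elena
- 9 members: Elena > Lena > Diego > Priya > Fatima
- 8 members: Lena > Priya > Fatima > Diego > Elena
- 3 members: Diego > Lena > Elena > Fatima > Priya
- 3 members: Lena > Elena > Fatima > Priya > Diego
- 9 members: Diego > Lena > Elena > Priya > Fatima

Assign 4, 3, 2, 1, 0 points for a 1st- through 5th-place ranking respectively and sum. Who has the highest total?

Lena

Priya: 5·1 + 9·1 + 8·3 + 3·0 + 3·1 + 9·1 = 50
Lena: 5·3 + 9·3 + 8·4 + 3·3 + 3·4 + 9·3 = 122
Fatima: 5·2 + 9·0 + 8·2 + 3·1 + 3·2 + 9·0 = 35
Elena: 5·0 + 9·4 + 8·0 + 3·2 + 3·3 + 9·2 = 69
Diego: 5·4 + 9·2 + 8·1 + 3·4 + 3·0 + 9·4 = 94
Lena has the highest Borda score (122).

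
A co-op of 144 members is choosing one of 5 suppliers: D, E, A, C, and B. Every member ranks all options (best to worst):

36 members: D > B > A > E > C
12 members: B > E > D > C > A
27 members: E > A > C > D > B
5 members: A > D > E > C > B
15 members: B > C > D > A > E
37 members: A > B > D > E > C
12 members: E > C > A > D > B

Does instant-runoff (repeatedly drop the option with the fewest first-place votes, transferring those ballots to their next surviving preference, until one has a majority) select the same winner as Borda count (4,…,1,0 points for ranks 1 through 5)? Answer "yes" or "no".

no

Instant-runoff — R1 D 36, E 39, A 42, C 0, B 27 (C out); R2 D 36, E 39, A 42, B 27 (B out); R3 D 51, E 51, A 42 (A out); R4 D 93, E 51 (D winner). Winner: D.
Borda — scores: D 326, E 275, A 360, C 152, B 327. Winner: A.
The two methods disagree.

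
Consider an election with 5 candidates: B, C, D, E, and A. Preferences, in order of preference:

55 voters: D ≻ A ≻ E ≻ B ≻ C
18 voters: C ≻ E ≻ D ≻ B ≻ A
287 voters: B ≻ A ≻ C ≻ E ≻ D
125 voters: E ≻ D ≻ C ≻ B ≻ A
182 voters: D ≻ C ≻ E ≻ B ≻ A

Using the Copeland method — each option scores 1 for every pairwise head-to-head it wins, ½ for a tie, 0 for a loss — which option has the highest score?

D

B: beats C and A; loses to D and E → score 2.
C: beats E; loses to B, D, and A → score 1.
D: beats B, C, and A; loses to E → score 3.
E: beats B and D; loses to C and A → score 2.
A: beats C and E; loses to B and D → score 2.
D has the best pairwise record.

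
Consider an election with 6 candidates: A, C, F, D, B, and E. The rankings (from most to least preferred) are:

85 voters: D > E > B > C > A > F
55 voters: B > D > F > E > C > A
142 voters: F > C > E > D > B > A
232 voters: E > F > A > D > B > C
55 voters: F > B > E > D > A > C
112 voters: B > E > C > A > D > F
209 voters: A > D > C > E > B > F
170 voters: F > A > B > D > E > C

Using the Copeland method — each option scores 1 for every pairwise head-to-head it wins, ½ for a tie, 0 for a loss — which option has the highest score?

E

A: beats C, D, and B; loses to F and E → score 3.
C: loses to A, F, D, B, and E → score 0.
F: beats A, C, D, and B; loses to E → score 4.
D: beats C and B; loses to A, F, and E → score 2.
B: beats C; loses to A, F, D, and E → score 1.
E: beats A, C, F, D, and B → score 5.
E has the best pairwise record.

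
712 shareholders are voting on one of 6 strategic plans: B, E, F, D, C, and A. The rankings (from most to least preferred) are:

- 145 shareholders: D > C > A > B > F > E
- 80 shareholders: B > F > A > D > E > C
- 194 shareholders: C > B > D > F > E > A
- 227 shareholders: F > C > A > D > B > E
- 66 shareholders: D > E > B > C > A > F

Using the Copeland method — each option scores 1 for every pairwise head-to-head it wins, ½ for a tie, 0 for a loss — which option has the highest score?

C

B: beats E and F; loses to D, C, and A → score 2.
E: loses to B, F, D, C, and A → score 0.
F: beats E and A; loses to B, D, and C → score 2.
D: beats B, E, F, and A; loses to C → score 4.
C: beats B, E, F, D, and A → score 5.
A: beats B and E; loses to F, D, and C → score 2.
C has the best pairwise record.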